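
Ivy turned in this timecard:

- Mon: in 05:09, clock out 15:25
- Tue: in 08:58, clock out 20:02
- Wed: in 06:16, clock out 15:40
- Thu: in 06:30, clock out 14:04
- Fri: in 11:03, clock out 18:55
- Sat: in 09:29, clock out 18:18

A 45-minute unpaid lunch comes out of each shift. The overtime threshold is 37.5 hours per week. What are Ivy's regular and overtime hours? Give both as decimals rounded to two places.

Mon: 05:09–15:25 = 10 h 16 min; less 45 min break → 9 h 31 min
Tue: 08:58–20:02 = 11 h 4 min; less 45 min break → 10 h 19 min
Wed: 06:16–15:40 = 9 h 24 min; less 45 min break → 8 h 39 min
Thu: 06:30–14:04 = 7 h 34 min; less 45 min break → 6 h 49 min
Fri: 11:03–18:55 = 7 h 52 min; less 45 min break → 7 h 7 min
Sat: 09:29–18:18 = 8 h 49 min; less 45 min break → 8 h 4 min
Total worked: 50 h 29 min = 50.48 h.
Threshold 37.5 h → overtime 12 h 59 min, regular 37 h 30 min.

Regular 37.50 hours, overtime 12.98 hours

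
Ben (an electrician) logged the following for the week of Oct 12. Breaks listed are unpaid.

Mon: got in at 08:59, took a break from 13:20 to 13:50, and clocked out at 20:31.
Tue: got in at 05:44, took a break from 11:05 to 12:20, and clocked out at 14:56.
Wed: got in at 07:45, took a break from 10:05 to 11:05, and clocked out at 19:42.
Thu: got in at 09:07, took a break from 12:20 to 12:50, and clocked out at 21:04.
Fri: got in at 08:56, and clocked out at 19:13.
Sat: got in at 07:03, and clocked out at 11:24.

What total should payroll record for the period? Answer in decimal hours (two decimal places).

Mon: 08:59–20:31 = 11 h 32 min; less 30 min break → 11 h 2 min
Tue: 05:44–14:56 = 9 h 12 min; less 75 min break → 7 h 57 min
Wed: 07:45–19:42 = 11 h 57 min; less 60 min break → 10 h 57 min
Thu: 09:07–21:04 = 11 h 57 min; less 30 min break → 11 h 27 min
Fri: 08:56–19:13 = 10 h 17 min
Sat: 07:03–11:24 = 4 h 21 min
Total: 11 h 2 min + 7 h 57 min + 10 h 57 min + 11 h 27 min + 10 h 17 min + 4 h 21 min = 56 h 1 min.

56.02 hours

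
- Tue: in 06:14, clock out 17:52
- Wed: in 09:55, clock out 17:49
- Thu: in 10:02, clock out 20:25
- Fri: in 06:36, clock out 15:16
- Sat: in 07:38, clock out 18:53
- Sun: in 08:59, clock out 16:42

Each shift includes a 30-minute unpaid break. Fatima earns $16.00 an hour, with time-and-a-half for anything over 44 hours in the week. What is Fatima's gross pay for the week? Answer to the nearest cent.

Tue: 06:14–17:52 = 11 h 38 min; less 30 min break → 11 h 8 min
Wed: 09:55–17:49 = 7 h 54 min; less 30 min break → 7 h 24 min
Thu: 10:02–20:25 = 10 h 23 min; less 30 min break → 9 h 53 min
Fri: 06:36–15:16 = 8 h 40 min; less 30 min break → 8 h 10 min
Sat: 07:38–18:53 = 11 h 15 min; less 30 min break → 10 h 45 min
Sun: 08:59–16:42 = 7 h 43 min; less 30 min break → 7 h 13 min
Total worked: 54 h 33 min = 3273 min.
Regular 44 h 0 min = 2640 min at $16.00/h; overtime 10 h 33 min = 633 min at $24.00/h.
Pay = (2640 × $16.00 + 633 × $24.00) ÷ 60 = $957.20.

$957.20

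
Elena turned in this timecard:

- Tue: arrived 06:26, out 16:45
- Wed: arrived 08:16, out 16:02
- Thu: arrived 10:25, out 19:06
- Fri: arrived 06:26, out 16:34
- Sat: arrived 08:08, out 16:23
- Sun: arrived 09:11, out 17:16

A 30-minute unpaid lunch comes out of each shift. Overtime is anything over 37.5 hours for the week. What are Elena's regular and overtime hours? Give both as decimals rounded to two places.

Tue: 06:26–16:45 = 10 h 19 min; less 30 min break → 9 h 49 min
Wed: 08:16–16:02 = 7 h 46 min; less 30 min break → 7 h 16 min
Thu: 10:25–19:06 = 8 h 41 min; less 30 min break → 8 h 11 min
Fri: 06:26–16:34 = 10 h 8 min; less 30 min break → 9 h 38 min
Sat: 08:08–16:23 = 8 h 15 min; less 30 min break → 7 h 45 min
Sun: 09:11–17:16 = 8 h 5 min; less 30 min break → 7 h 35 min
Total worked: 50 h 14 min = 50.23 h.
Threshold 37.5 h → overtime 12 h 44 min, regular 37 h 30 min.

Regular 37.50 hours, overtime 12.73 hours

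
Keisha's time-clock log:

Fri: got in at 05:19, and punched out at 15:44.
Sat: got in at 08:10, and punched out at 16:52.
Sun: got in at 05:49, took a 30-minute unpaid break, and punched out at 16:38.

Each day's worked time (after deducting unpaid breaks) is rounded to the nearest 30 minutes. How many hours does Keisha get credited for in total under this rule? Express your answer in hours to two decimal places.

Fri: 05:19–15:44 = 10 h 25 min → rounds to 10 h 30 min
Sat: 08:10–16:52 = 8 h 42 min → rounds to 8 h 30 min
Sun: 05:49–16:38 = 10 h 49 min − 30 min = 10 h 19 min → rounds to 10 h 30 min
Total credited: 29 h 30 min.

29.50 hours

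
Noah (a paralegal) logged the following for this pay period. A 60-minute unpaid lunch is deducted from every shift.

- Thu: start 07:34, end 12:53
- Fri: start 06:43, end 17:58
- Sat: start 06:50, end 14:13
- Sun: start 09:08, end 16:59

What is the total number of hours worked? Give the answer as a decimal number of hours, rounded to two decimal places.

27.80 hours

Thu: 07:34–12:53 = 5 h 19 min; less 60 min break → 4 h 19 min
Fri: 06:43–17:58 = 11 h 15 min; less 60 min break → 10 h 15 min
Sat: 06:50–14:13 = 7 h 23 min; less 60 min break → 6 h 23 min
Sun: 09:08–16:59 = 7 h 51 min; less 60 min break → 6 h 51 min
Total: 4 h 19 min + 10 h 15 min + 6 h 23 min + 6 h 51 min = 27 h 48 min.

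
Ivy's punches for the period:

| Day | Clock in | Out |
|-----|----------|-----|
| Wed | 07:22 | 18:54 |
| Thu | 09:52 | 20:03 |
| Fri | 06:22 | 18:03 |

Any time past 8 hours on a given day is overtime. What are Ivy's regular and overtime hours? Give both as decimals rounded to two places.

Regular 24.00 hours, overtime 9.40 hours

Wed: 07:22–18:54 = 11 h 32 min
Thu: 09:52–20:03 = 10 h 11 min
Fri: 06:22–18:03 = 11 h 41 min
Wed reg 8 h 0 min / OT 3 h 32 min; Thu reg 8 h 0 min / OT 2 h 11 min; Fri reg 8 h 0 min / OT 3 h 41 min.
Totals: regular 24 h 0 min, overtime 9 h 24 min.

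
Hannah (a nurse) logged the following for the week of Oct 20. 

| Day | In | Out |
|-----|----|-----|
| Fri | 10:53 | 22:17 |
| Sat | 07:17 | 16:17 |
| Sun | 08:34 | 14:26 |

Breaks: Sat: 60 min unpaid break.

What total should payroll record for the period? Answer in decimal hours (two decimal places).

Fri: 10:53–22:17 = 11 h 24 min
Sat: 07:17–16:17 = 9 h 0 min; less 60 min break → 8 h 0 min
Sun: 08:34–14:26 = 5 h 52 min
Total: 11 h 24 min + 8 h 0 min + 5 h 52 min = 25 h 16 min.

25.27 hours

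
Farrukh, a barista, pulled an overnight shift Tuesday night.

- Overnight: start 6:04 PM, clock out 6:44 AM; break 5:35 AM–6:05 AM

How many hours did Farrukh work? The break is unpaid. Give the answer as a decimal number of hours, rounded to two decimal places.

12.17 hours

Overnight: 6:04 PM → midnight = 5 h 56 min; midnight → 6:44 AM = 6 h 44 min; span 12 h 40 min; less 30 min break → 12 h 10 min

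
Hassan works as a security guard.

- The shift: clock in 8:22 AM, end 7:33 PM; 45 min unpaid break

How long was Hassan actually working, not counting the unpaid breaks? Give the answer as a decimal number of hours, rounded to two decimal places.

10.43 hours

The shift: 8:22 AM–7:33 PM = 11 h 11 min; less 45 min break → 10 h 26 min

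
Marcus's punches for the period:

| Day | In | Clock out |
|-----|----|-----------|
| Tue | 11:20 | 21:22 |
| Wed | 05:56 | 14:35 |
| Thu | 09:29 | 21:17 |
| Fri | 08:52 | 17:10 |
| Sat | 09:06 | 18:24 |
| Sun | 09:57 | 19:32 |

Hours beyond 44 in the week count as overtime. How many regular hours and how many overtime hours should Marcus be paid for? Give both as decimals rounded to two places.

Regular 44.00 hours, overtime 13.67 hours

Tue: 11:20–21:22 = 10 h 2 min
Wed: 05:56–14:35 = 8 h 39 min
Thu: 09:29–21:17 = 11 h 48 min
Fri: 08:52–17:10 = 8 h 18 min
Sat: 09:06–18:24 = 9 h 18 min
Sun: 09:57–19:32 = 9 h 35 min
Total worked: 57 h 40 min = 57.67 h.
Threshold 44 h → overtime 13 h 40 min, regular 44 h 0 min.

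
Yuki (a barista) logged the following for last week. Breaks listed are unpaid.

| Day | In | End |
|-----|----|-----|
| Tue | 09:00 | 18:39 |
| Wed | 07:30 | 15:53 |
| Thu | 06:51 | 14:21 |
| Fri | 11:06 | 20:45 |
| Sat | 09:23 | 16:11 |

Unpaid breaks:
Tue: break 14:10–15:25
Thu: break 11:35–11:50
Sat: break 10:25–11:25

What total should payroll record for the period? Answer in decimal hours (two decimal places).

Tue: 09:00–18:39 = 9 h 39 min; less 75 min break → 8 h 24 min
Wed: 07:30–15:53 = 8 h 23 min
Thu: 06:51–14:21 = 7 h 30 min; less 15 min break → 7 h 15 min
Fri: 11:06–20:45 = 9 h 39 min
Sat: 09:23–16:11 = 6 h 48 min; less 60 min break → 5 h 48 min
Total: 8 h 24 min + 8 h 23 min + 7 h 15 min + 9 h 39 min + 5 h 48 min = 39 h 29 min.

39.48 hours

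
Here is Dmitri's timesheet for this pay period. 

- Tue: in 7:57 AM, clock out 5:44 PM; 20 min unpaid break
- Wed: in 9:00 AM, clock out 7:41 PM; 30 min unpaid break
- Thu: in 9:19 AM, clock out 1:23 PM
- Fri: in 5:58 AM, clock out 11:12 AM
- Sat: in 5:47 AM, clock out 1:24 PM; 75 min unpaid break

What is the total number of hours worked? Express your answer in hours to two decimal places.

35.30 hours

Tue: 7:57 AM–5:44 PM = 9 h 47 min; less 20 min break → 9 h 27 min
Wed: 9:00 AM–7:41 PM = 10 h 41 min; less 30 min break → 10 h 11 min
Thu: 9:19 AM–1:23 PM = 4 h 4 min
Fri: 5:58 AM–11:12 AM = 5 h 14 min
Sat: 5:47 AM–1:24 PM = 7 h 37 min; less 75 min break → 6 h 22 min
Total: 9 h 27 min + 10 h 11 min + 4 h 4 min + 5 h 14 min + 6 h 22 min = 35 h 18 min.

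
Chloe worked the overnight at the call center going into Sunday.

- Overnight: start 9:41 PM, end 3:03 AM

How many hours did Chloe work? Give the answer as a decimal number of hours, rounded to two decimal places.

5.37 hours

Overnight: 9:41 PM → midnight = 2 h 19 min; midnight → 3:03 AM = 3 h 3 min; span 5 h 22 min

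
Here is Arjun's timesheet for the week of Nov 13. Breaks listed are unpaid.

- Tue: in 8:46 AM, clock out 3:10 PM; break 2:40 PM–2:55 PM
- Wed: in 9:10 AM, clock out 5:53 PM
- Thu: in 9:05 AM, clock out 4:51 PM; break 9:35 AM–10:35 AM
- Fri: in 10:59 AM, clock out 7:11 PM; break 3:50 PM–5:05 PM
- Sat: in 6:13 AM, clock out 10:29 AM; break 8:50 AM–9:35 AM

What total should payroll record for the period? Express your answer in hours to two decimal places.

32.10 hours

Tue: 8:46 AM–3:10 PM = 6 h 24 min; less 15 min break → 6 h 9 min
Wed: 9:10 AM–5:53 PM = 8 h 43 min
Thu: 9:05 AM–4:51 PM = 7 h 46 min; less 60 min break → 6 h 46 min
Fri: 10:59 AM–7:11 PM = 8 h 12 min; less 75 min break → 6 h 57 min
Sat: 6:13 AM–10:29 AM = 4 h 16 min; less 45 min break → 3 h 31 min
Total: 6 h 9 min + 8 h 43 min + 6 h 46 min + 6 h 57 min + 3 h 31 min = 32 h 6 min.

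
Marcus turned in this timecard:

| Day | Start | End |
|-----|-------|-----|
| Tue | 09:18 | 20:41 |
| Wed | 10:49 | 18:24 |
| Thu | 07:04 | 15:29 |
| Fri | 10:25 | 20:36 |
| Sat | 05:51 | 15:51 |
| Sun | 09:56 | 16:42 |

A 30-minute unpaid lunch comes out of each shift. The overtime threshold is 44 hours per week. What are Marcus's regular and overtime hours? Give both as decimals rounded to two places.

Regular 44.00 hours, overtime 7.33 hours

Tue: 09:18–20:41 = 11 h 23 min; less 30 min break → 10 h 53 min
Wed: 10:49–18:24 = 7 h 35 min; less 30 min break → 7 h 5 min
Thu: 07:04–15:29 = 8 h 25 min; less 30 min break → 7 h 55 min
Fri: 10:25–20:36 = 10 h 11 min; less 30 min break → 9 h 41 min
Sat: 05:51–15:51 = 10 h 0 min; less 30 min break → 9 h 30 min
Sun: 09:56–16:42 = 6 h 46 min; less 30 min break → 6 h 16 min
Total worked: 51 h 20 min = 51.33 h.
Threshold 44 h → overtime 7 h 20 min, regular 44 h 0 min.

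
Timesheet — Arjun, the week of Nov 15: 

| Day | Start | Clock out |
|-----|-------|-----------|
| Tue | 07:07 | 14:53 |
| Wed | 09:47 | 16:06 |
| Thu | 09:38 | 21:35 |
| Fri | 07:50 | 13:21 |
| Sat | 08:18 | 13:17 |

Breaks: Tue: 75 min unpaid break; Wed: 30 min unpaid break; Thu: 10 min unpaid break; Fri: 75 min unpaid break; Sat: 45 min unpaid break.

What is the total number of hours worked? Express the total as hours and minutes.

Tue: 07:07–14:53 = 7 h 46 min; less 75 min break → 6 h 31 min
Wed: 09:47–16:06 = 6 h 19 min; less 30 min break → 5 h 49 min
Thu: 09:38–21:35 = 11 h 57 min; less 10 min break → 11 h 47 min
Fri: 07:50–13:21 = 5 h 31 min; less 75 min break → 4 h 16 min
Sat: 08:18–13:17 = 4 h 59 min; less 45 min break → 4 h 14 min
Total: 6 h 31 min + 5 h 49 min + 11 h 47 min + 4 h 16 min + 4 h 14 min = 32 h 37 min.

32 h 37 min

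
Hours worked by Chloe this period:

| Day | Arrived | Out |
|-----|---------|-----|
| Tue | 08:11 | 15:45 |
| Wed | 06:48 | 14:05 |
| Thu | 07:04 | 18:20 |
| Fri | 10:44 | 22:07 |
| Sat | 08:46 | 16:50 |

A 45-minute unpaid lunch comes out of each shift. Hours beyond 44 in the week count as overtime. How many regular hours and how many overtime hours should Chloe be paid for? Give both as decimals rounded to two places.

Tue: 08:11–15:45 = 7 h 34 min; less 45 min break → 6 h 49 min
Wed: 06:48–14:05 = 7 h 17 min; less 45 min break → 6 h 32 min
Thu: 07:04–18:20 = 11 h 16 min; less 45 min break → 10 h 31 min
Fri: 10:44–22:07 = 11 h 23 min; less 45 min break → 10 h 38 min
Sat: 08:46–16:50 = 8 h 4 min; less 45 min break → 7 h 19 min
Total worked: 41 h 49 min = 41.82 h.
Threshold 44 h → overtime 0 h 0 min, regular 41 h 49 min.

Regular 41.82 hours, overtime 0.00 hours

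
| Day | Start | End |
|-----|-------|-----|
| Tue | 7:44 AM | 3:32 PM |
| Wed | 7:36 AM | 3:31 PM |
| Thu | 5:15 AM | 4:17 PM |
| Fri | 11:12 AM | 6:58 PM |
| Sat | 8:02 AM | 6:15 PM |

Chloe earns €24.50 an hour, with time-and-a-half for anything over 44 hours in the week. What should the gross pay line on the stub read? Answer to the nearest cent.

€1104.95

Tue: 7:44 AM–3:32 PM = 7 h 48 min
Wed: 7:36 AM–3:31 PM = 7 h 55 min
Thu: 5:15 AM–4:17 PM = 11 h 2 min
Fri: 11:12 AM–6:58 PM = 7 h 46 min
Sat: 8:02 AM–6:15 PM = 10 h 13 min
Total worked: 44 h 44 min = 2684 min.
Regular 44 h 0 min = 2640 min at €24.50/h; overtime 0 h 44 min = 44 min at €36.75/h.
Pay = (2640 × €24.50 + 44 × €36.75) ÷ 60 = €1104.95.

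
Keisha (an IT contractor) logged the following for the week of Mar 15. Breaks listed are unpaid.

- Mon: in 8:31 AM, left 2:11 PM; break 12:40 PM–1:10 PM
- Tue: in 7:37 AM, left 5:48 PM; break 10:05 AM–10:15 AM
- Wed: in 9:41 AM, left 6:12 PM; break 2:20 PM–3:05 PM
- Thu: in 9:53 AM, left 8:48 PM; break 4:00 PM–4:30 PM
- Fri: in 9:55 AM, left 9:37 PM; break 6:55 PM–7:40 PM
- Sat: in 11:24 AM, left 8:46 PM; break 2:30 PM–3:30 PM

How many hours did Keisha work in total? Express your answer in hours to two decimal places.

Mon: 8:31 AM–2:11 PM = 5 h 40 min; less 30 min break → 5 h 10 min
Tue: 7:37 AM–5:48 PM = 10 h 11 min; less 10 min break → 10 h 1 min
Wed: 9:41 AM–6:12 PM = 8 h 31 min; less 45 min break → 7 h 46 min
Thu: 9:53 AM–8:48 PM = 10 h 55 min; less 30 min break → 10 h 25 min
Fri: 9:55 AM–9:37 PM = 11 h 42 min; less 45 min break → 10 h 57 min
Sat: 11:24 AM–8:46 PM = 9 h 22 min; less 60 min break → 8 h 22 min
Total: 5 h 10 min + 10 h 1 min + 7 h 46 min + 10 h 25 min + 10 h 57 min + 8 h 22 min = 52 h 41 min.

52.68 hours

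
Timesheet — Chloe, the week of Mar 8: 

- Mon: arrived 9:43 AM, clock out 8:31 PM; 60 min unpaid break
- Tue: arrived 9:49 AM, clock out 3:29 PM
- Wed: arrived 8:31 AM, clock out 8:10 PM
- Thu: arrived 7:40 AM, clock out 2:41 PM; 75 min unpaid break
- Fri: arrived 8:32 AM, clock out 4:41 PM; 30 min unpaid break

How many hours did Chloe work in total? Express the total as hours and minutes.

Mon: 9:43 AM–8:31 PM = 10 h 48 min; less 60 min break → 9 h 48 min
Tue: 9:49 AM–3:29 PM = 5 h 40 min
Wed: 8:31 AM–8:10 PM = 11 h 39 min
Thu: 7:40 AM–2:41 PM = 7 h 1 min; less 75 min break → 5 h 46 min
Fri: 8:32 AM–4:41 PM = 8 h 9 min; less 30 min break → 7 h 39 min
Total: 9 h 48 min + 5 h 40 min + 11 h 39 min + 5 h 46 min + 7 h 39 min = 40 h 32 min.

40 h 32 min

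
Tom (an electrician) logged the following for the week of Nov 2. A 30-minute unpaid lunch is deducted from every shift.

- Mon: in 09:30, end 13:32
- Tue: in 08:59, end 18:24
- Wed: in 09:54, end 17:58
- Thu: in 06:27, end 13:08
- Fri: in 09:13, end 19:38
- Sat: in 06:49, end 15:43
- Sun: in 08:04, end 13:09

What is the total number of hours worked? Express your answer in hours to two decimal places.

49.10 hours

Mon: 09:30–13:32 = 4 h 2 min; less 30 min break → 3 h 32 min
Tue: 08:59–18:24 = 9 h 25 min; less 30 min break → 8 h 55 min
Wed: 09:54–17:58 = 8 h 4 min; less 30 min break → 7 h 34 min
Thu: 06:27–13:08 = 6 h 41 min; less 30 min break → 6 h 11 min
Fri: 09:13–19:38 = 10 h 25 min; less 30 min break → 9 h 55 min
Sat: 06:49–15:43 = 8 h 54 min; less 30 min break → 8 h 24 min
Sun: 08:04–13:09 = 5 h 5 min; less 30 min break → 4 h 35 min
Total: 3 h 32 min + 8 h 55 min + 7 h 34 min + 6 h 11 min + 9 h 55 min + 8 h 24 min + 4 h 35 min = 49 h 6 min.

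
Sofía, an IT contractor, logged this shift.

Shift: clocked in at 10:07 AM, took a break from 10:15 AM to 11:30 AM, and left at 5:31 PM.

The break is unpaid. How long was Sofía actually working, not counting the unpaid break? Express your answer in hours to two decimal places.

6.15 hours

Shift: 10:07 AM–5:31 PM = 7 h 24 min; less 75 min break → 6 h 9 min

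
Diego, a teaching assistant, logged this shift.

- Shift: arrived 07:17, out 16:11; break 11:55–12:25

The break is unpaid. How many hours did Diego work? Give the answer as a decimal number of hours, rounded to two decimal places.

8.40 hours

Shift: 07:17–16:11 = 8 h 54 min; less 30 min break → 8 h 24 min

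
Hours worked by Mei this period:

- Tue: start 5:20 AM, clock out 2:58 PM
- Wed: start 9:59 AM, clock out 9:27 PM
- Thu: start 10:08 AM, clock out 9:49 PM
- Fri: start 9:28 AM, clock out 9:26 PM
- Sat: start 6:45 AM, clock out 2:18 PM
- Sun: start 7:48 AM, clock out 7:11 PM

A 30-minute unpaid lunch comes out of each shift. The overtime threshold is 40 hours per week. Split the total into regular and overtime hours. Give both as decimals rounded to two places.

Regular 40.00 hours, overtime 20.68 hours

Tue: 5:20 AM–2:58 PM = 9 h 38 min; less 30 min break → 9 h 8 min
Wed: 9:59 AM–9:27 PM = 11 h 28 min; less 30 min break → 10 h 58 min
Thu: 10:08 AM–9:49 PM = 11 h 41 min; less 30 min break → 11 h 11 min
Fri: 9:28 AM–9:26 PM = 11 h 58 min; less 30 min break → 11 h 28 min
Sat: 6:45 AM–2:18 PM = 7 h 33 min; less 30 min break → 7 h 3 min
Sun: 7:48 AM–7:11 PM = 11 h 23 min; less 30 min break → 10 h 53 min
Total worked: 60 h 41 min = 60.68 h.
Threshold 40 h → overtime 20 h 41 min, regular 40 h 0 min.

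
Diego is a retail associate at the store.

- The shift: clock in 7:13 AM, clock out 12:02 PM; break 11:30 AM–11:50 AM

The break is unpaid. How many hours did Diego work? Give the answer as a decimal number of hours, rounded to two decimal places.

4.48 hours

The shift: 7:13 AM–12:02 PM = 4 h 49 min; less 20 min break → 4 h 29 min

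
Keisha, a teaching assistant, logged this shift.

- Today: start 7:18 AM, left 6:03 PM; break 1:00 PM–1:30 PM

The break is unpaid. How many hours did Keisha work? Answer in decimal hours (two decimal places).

Today: 7:18 AM–6:03 PM = 10 h 45 min; less 30 min break → 10 h 15 min

10.25 hours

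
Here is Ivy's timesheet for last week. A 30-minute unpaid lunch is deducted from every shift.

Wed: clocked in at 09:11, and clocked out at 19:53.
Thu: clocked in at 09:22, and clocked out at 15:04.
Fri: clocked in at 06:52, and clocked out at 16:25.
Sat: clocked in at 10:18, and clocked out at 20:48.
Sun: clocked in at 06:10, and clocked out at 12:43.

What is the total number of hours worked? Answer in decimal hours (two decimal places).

Wed: 09:11–19:53 = 10 h 42 min; less 30 min break → 10 h 12 min
Thu: 09:22–15:04 = 5 h 42 min; less 30 min break → 5 h 12 min
Fri: 06:52–16:25 = 9 h 33 min; less 30 min break → 9 h 3 min
Sat: 10:18–20:48 = 10 h 30 min; less 30 min break → 10 h 0 min
Sun: 06:10–12:43 = 6 h 33 min; less 30 min break → 6 h 3 min
Total: 10 h 12 min + 5 h 12 min + 9 h 3 min + 10 h 0 min + 6 h 3 min = 40 h 30 min.

40.50 hours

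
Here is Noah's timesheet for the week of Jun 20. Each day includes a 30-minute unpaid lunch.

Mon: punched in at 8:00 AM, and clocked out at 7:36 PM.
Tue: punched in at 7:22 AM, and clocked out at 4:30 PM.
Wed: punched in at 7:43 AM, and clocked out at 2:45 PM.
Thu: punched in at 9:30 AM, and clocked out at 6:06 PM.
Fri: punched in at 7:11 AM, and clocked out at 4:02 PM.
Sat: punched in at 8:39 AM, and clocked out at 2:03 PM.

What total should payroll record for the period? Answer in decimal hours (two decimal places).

Mon: 8:00 AM–7:36 PM = 11 h 36 min; less 30 min break → 11 h 6 min
Tue: 7:22 AM–4:30 PM = 9 h 8 min; less 30 min break → 8 h 38 min
Wed: 7:43 AM–2:45 PM = 7 h 2 min; less 30 min break → 6 h 32 min
Thu: 9:30 AM–6:06 PM = 8 h 36 min; less 30 min break → 8 h 6 min
Fri: 7:11 AM–4:02 PM = 8 h 51 min; less 30 min break → 8 h 21 min
Sat: 8:39 AM–2:03 PM = 5 h 24 min; less 30 min break → 4 h 54 min
Total: 11 h 6 min + 8 h 38 min + 6 h 32 min + 8 h 6 min + 8 h 21 min + 4 h 54 min = 47 h 37 min.

47.62 hours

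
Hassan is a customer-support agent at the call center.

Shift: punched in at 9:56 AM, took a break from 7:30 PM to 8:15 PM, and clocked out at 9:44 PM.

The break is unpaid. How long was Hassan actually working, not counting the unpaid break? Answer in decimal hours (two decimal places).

11.05 hours

Shift: 9:56 AM–9:44 PM = 11 h 48 min; less 45 min break → 11 h 3 min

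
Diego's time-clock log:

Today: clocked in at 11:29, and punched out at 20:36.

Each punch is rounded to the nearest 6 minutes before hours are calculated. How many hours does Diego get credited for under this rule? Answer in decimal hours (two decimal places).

Today: in 11:29→11:30, out 20:36→20:36; 9 h 6 min

9.10 hours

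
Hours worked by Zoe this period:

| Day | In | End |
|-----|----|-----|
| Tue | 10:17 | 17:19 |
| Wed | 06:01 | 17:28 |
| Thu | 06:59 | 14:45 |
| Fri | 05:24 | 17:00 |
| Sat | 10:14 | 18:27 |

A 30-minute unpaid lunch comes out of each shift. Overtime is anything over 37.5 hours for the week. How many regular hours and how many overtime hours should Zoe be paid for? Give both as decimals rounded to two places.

Tue: 10:17–17:19 = 7 h 2 min; less 30 min break → 6 h 32 min
Wed: 06:01–17:28 = 11 h 27 min; less 30 min break → 10 h 57 min
Thu: 06:59–14:45 = 7 h 46 min; less 30 min break → 7 h 16 min
Fri: 05:24–17:00 = 11 h 36 min; less 30 min break → 11 h 6 min
Sat: 10:14–18:27 = 8 h 13 min; less 30 min break → 7 h 43 min
Total worked: 43 h 34 min = 43.57 h.
Threshold 37.5 h → overtime 6 h 4 min, regular 37 h 30 min.

Regular 37.50 hours, overtime 6.07 hours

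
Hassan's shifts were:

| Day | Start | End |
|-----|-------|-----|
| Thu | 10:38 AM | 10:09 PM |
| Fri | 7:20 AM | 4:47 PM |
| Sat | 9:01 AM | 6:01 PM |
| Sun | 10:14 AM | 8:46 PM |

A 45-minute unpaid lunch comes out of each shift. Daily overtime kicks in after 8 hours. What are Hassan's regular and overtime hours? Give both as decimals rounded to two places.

Regular 32.00 hours, overtime 5.50 hours

Thu: 10:38 AM–10:09 PM = 11 h 31 min; less 45 min break → 10 h 46 min
Fri: 7:20 AM–4:47 PM = 9 h 27 min; less 45 min break → 8 h 42 min
Sat: 9:01 AM–6:01 PM = 9 h 0 min; less 45 min break → 8 h 15 min
Sun: 10:14 AM–8:46 PM = 10 h 32 min; less 45 min break → 9 h 47 min
Thu reg 8 h 0 min / OT 2 h 46 min; Fri reg 8 h 0 min / OT 0 h 42 min; Sat reg 8 h 0 min / OT 0 h 15 min; Sun reg 8 h 0 min / OT 1 h 47 min.
Totals: regular 32 h 0 min, overtime 5 h 30 min.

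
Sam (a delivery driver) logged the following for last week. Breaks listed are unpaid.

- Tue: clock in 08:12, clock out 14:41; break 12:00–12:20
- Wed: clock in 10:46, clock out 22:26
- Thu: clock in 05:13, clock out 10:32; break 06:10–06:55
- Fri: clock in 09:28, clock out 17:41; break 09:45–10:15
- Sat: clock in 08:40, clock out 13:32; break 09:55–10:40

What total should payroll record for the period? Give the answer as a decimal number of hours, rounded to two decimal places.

Tue: 08:12–14:41 = 6 h 29 min; less 20 min break → 6 h 9 min
Wed: 10:46–22:26 = 11 h 40 min
Thu: 05:13–10:32 = 5 h 19 min; less 45 min break → 4 h 34 min
Fri: 09:28–17:41 = 8 h 13 min; less 30 min break → 7 h 43 min
Sat: 08:40–13:32 = 4 h 52 min; less 45 min break → 4 h 7 min
Total: 6 h 9 min + 11 h 40 min + 4 h 34 min + 7 h 43 min + 4 h 7 min = 34 h 13 min.

34.22 hours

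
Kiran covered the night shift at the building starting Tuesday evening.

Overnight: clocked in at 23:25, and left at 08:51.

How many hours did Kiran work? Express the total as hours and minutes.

9 h 26 min

Overnight: 23:25 → midnight = 0 h 35 min; midnight → 08:51 = 8 h 51 min; span 9 h 26 min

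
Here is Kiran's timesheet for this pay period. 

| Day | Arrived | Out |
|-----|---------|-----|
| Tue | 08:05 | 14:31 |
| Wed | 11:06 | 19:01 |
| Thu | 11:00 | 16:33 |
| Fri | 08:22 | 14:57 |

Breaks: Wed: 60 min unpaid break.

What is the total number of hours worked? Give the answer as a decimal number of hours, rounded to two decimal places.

Tue: 08:05–14:31 = 6 h 26 min
Wed: 11:06–19:01 = 7 h 55 min; less 60 min break → 6 h 55 min
Thu: 11:00–16:33 = 5 h 33 min
Fri: 08:22–14:57 = 6 h 35 min
Total: 6 h 26 min + 6 h 55 min + 5 h 33 min + 6 h 35 min = 25 h 29 min.

25.48 hours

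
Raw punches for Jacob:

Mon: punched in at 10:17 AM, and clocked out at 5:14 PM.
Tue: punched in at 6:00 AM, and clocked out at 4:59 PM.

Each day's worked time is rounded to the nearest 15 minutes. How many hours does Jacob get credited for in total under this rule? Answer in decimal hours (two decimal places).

18.00 hours

Mon: 10:17 AM–5:14 PM = 6 h 57 min → rounds to 7 h 0 min
Tue: 6:00 AM–4:59 PM = 10 h 59 min → rounds to 11 h 0 min
Total credited: 18 h 0 min.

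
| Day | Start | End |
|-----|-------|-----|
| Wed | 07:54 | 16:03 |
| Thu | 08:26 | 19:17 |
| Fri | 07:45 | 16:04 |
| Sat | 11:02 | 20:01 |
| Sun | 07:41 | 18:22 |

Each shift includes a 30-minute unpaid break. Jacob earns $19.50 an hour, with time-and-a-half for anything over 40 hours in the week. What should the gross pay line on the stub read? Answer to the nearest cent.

Wed: 07:54–16:03 = 8 h 9 min; less 30 min break → 7 h 39 min
Thu: 08:26–19:17 = 10 h 51 min; less 30 min break → 10 h 21 min
Fri: 07:45–16:04 = 8 h 19 min; less 30 min break → 7 h 49 min
Sat: 11:02–20:01 = 8 h 59 min; less 30 min break → 8 h 29 min
Sun: 07:41–18:22 = 10 h 41 min; less 30 min break → 10 h 11 min
Total worked: 44 h 29 min = 2669 min.
Regular 40 h 0 min = 2400 min at $19.50/h; overtime 4 h 29 min = 269 min at $29.25/h.
Pay = (2400 × $19.50 + 269 × $29.25) ÷ 60 = $911.14.

$911.14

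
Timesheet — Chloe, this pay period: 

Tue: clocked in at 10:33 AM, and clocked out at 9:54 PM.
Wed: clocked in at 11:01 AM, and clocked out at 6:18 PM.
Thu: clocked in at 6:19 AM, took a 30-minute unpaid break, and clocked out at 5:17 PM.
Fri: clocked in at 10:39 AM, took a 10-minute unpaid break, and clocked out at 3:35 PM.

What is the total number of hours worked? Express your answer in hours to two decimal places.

Tue: 10:33 AM–9:54 PM = 11 h 21 min
Wed: 11:01 AM–6:18 PM = 7 h 17 min
Thu: 6:19 AM–5:17 PM = 10 h 58 min; less 30 min break → 10 h 28 min
Fri: 10:39 AM–3:35 PM = 4 h 56 min; less 10 min break → 4 h 46 min
Total: 11 h 21 min + 7 h 17 min + 10 h 28 min + 4 h 46 min = 33 h 52 min.

33.87 hours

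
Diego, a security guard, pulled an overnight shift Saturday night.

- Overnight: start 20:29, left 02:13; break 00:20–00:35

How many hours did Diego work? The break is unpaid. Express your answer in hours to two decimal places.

Overnight: 20:29 → midnight = 3 h 31 min; midnight → 02:13 = 2 h 13 min; span 5 h 44 min; less 15 min break → 5 h 29 min

5.48 hours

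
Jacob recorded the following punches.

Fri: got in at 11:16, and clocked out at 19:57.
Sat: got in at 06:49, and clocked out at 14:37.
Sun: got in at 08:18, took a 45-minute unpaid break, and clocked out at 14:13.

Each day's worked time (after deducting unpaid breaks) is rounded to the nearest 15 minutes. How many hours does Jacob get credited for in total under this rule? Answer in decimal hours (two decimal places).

21.75 hours

Fri: 11:16–19:57 = 8 h 41 min → rounds to 8 h 45 min
Sat: 06:49–14:37 = 7 h 48 min → rounds to 7 h 45 min
Sun: 08:18–14:13 = 5 h 55 min − 45 min = 5 h 10 min → rounds to 5 h 15 min
Total credited: 21 h 45 min.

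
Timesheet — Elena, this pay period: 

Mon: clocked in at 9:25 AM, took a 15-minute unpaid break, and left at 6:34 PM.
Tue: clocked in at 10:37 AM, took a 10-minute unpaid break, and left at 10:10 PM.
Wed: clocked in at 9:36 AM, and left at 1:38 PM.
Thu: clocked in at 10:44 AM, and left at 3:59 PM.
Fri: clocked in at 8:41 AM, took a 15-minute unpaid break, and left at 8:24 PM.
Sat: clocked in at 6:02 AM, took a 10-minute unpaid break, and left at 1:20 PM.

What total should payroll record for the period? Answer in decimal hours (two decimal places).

Mon: 9:25 AM–6:34 PM = 9 h 9 min; less 15 min break → 8 h 54 min
Tue: 10:37 AM–10:10 PM = 11 h 33 min; less 10 min break → 11 h 23 min
Wed: 9:36 AM–1:38 PM = 4 h 2 min
Thu: 10:44 AM–3:59 PM = 5 h 15 min
Fri: 8:41 AM–8:24 PM = 11 h 43 min; less 15 min break → 11 h 28 min
Sat: 6:02 AM–1:20 PM = 7 h 18 min; less 10 min break → 7 h 8 min
Total: 8 h 54 min + 11 h 23 min + 4 h 2 min + 5 h 15 min + 11 h 28 min + 7 h 8 min = 48 h 10 min.

48.17 hours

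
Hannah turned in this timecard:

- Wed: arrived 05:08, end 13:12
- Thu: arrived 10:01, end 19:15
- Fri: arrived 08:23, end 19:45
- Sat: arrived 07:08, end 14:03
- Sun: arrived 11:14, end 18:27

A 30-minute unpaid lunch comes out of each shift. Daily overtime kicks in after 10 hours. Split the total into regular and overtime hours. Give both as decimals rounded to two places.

Regular 39.43 hours, overtime 0.87 hours

Wed: 05:08–13:12 = 8 h 4 min; less 30 min break → 7 h 34 min
Thu: 10:01–19:15 = 9 h 14 min; less 30 min break → 8 h 44 min
Fri: 08:23–19:45 = 11 h 22 min; less 30 min break → 10 h 52 min
Sat: 07:08–14:03 = 6 h 55 min; less 30 min break → 6 h 25 min
Sun: 11:14–18:27 = 7 h 13 min; less 30 min break → 6 h 43 min
Wed reg 7 h 34 min / OT 0 h 0 min; Thu reg 8 h 44 min / OT 0 h 0 min; Fri reg 10 h 0 min / OT 0 h 52 min; Sat reg 6 h 25 min / OT 0 h 0 min; Sun reg 6 h 43 min / OT 0 h 0 min.
Totals: regular 39 h 26 min, overtime 0 h 52 min.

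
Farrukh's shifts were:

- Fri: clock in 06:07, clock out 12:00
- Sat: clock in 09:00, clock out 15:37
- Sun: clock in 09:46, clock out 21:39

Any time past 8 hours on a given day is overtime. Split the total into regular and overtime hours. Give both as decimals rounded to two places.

Fri: 06:07–12:00 = 5 h 53 min
Sat: 09:00–15:37 = 6 h 37 min
Sun: 09:46–21:39 = 11 h 53 min
Fri reg 5 h 53 min / OT 0 h 0 min; Sat reg 6 h 37 min / OT 0 h 0 min; Sun reg 8 h 0 min / OT 3 h 53 min.
Totals: regular 20 h 30 min, overtime 3 h 53 min.

Regular 20.50 hours, overtime 3.88 hours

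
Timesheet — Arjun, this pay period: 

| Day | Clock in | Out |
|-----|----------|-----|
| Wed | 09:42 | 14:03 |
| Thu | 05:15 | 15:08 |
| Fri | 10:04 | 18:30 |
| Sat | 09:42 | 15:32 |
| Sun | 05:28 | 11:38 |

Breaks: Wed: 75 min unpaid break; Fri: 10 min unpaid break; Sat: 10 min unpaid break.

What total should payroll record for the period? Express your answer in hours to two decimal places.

Wed: 09:42–14:03 = 4 h 21 min; less 75 min break → 3 h 6 min
Thu: 05:15–15:08 = 9 h 53 min
Fri: 10:04–18:30 = 8 h 26 min; less 10 min break → 8 h 16 min
Sat: 09:42–15:32 = 5 h 50 min; less 10 min break → 5 h 40 min
Sun: 05:28–11:38 = 6 h 10 min
Total: 3 h 6 min + 9 h 53 min + 8 h 16 min + 5 h 40 min + 6 h 10 min = 33 h 5 min.

33.08 hours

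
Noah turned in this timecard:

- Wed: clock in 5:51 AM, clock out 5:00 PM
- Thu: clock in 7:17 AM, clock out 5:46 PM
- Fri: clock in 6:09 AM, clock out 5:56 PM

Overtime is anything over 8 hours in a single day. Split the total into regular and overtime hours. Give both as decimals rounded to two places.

Wed: 5:51 AM–5:00 PM = 11 h 9 min
Thu: 7:17 AM–5:46 PM = 10 h 29 min
Fri: 6:09 AM–5:56 PM = 11 h 47 min
Wed reg 8 h 0 min / OT 3 h 9 min; Thu reg 8 h 0 min / OT 2 h 29 min; Fri reg 8 h 0 min / OT 3 h 47 min.
Totals: regular 24 h 0 min, overtime 9 h 25 min.

Regular 24.00 hours, overtime 9.42 hours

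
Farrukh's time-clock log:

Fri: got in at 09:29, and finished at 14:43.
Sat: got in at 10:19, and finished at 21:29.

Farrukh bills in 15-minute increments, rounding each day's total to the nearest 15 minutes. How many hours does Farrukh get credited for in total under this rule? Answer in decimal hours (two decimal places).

16.50 hours

Fri: 09:29–14:43 = 5 h 14 min → rounds to 5 h 15 min
Sat: 10:19–21:29 = 11 h 10 min → rounds to 11 h 15 min
Total credited: 16 h 30 min.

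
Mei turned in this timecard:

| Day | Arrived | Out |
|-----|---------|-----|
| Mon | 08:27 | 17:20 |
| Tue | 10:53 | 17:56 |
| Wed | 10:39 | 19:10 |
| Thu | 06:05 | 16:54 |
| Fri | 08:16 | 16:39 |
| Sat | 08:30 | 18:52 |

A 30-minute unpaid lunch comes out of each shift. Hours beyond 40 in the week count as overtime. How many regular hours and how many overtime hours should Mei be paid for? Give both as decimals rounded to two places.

Mon: 08:27–17:20 = 8 h 53 min; less 30 min break → 8 h 23 min
Tue: 10:53–17:56 = 7 h 3 min; less 30 min break → 6 h 33 min
Wed: 10:39–19:10 = 8 h 31 min; less 30 min break → 8 h 1 min
Thu: 06:05–16:54 = 10 h 49 min; less 30 min break → 10 h 19 min
Fri: 08:16–16:39 = 8 h 23 min; less 30 min break → 7 h 53 min
Sat: 08:30–18:52 = 10 h 22 min; less 30 min break → 9 h 52 min
Total worked: 51 h 1 min = 51.02 h.
Threshold 40 h → overtime 11 h 1 min, regular 40 h 0 min.

Regular 40.00 hours, overtime 11.02 hours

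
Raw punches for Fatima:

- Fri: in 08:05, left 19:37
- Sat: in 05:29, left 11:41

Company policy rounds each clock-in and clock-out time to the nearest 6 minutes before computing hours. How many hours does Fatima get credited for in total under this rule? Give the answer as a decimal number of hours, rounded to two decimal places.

Fri: in 08:05→08:06, out 19:37→19:36; 11 h 30 min
Sat: in 05:29→05:30, out 11:41→11:42; 6 h 12 min
Total credited: 17 h 42 min.

17.70 hours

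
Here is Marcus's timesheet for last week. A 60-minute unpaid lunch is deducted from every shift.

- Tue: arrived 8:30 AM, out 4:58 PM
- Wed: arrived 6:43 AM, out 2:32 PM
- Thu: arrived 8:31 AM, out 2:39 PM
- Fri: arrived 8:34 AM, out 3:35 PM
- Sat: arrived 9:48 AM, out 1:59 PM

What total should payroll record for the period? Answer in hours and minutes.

28 h 37 min

Tue: 8:30 AM–4:58 PM = 8 h 28 min; less 60 min break → 7 h 28 min
Wed: 6:43 AM–2:32 PM = 7 h 49 min; less 60 min break → 6 h 49 min
Thu: 8:31 AM–2:39 PM = 6 h 8 min; less 60 min break → 5 h 8 min
Fri: 8:34 AM–3:35 PM = 7 h 1 min; less 60 min break → 6 h 1 min
Sat: 9:48 AM–1:59 PM = 4 h 11 min; less 60 min break → 3 h 11 min
Total: 7 h 28 min + 6 h 49 min + 5 h 8 min + 6 h 1 min + 3 h 11 min = 28 h 37 min.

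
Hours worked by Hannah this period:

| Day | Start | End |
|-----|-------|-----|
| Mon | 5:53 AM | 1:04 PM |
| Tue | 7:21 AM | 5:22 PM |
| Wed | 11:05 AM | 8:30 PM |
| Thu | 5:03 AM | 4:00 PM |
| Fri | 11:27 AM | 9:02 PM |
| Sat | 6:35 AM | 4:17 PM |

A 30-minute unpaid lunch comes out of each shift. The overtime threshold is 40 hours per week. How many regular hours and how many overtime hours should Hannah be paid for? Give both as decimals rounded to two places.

Regular 40.00 hours, overtime 13.85 hours

Mon: 5:53 AM–1:04 PM = 7 h 11 min; less 30 min break → 6 h 41 min
Tue: 7:21 AM–5:22 PM = 10 h 1 min; less 30 min break → 9 h 31 min
Wed: 11:05 AM–8:30 PM = 9 h 25 min; less 30 min break → 8 h 55 min
Thu: 5:03 AM–4:00 PM = 10 h 57 min; less 30 min break → 10 h 27 min
Fri: 11:27 AM–9:02 PM = 9 h 35 min; less 30 min break → 9 h 5 min
Sat: 6:35 AM–4:17 PM = 9 h 42 min; less 30 min break → 9 h 12 min
Total worked: 53 h 51 min = 53.85 h.
Threshold 40 h → overtime 13 h 51 min, regular 40 h 0 min.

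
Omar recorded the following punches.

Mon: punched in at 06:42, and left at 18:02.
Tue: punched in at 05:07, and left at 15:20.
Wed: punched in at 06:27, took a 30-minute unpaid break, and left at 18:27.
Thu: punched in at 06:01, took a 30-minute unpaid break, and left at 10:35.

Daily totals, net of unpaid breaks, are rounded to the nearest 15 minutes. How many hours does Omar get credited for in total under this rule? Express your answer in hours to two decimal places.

Mon: 06:42–18:02 = 11 h 20 min → rounds to 11 h 15 min
Tue: 05:07–15:20 = 10 h 13 min → rounds to 10 h 15 min
Wed: 06:27–18:27 = 12 h 0 min − 30 min = 11 h 30 min → rounds to 11 h 30 min
Thu: 06:01–10:35 = 4 h 34 min − 30 min = 4 h 4 min → rounds to 4 h 0 min
Total credited: 37 h 0 min.

37.00 hours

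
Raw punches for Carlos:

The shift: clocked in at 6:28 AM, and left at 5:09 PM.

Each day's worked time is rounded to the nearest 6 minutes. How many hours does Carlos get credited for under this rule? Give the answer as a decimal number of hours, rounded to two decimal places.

10.70 hours

The shift: 6:28 AM–5:09 PM = 10 h 41 min → rounds to 10 h 42 min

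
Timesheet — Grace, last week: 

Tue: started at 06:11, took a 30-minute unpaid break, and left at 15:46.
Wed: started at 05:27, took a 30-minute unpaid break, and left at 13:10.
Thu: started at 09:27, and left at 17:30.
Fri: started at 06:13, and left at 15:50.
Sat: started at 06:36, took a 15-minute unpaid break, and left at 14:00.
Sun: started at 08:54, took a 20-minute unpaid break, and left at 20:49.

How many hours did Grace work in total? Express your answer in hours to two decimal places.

Tue: 06:11–15:46 = 9 h 35 min; less 30 min break → 9 h 5 min
Wed: 05:27–13:10 = 7 h 43 min; less 30 min break → 7 h 13 min
Thu: 09:27–17:30 = 8 h 3 min
Fri: 06:13–15:50 = 9 h 37 min
Sat: 06:36–14:00 = 7 h 24 min; less 15 min break → 7 h 9 min
Sun: 08:54–20:49 = 11 h 55 min; less 20 min break → 11 h 35 min
Total: 9 h 5 min + 7 h 13 min + 8 h 3 min + 9 h 37 min + 7 h 9 min + 11 h 35 min = 52 h 42 min.

52.70 hours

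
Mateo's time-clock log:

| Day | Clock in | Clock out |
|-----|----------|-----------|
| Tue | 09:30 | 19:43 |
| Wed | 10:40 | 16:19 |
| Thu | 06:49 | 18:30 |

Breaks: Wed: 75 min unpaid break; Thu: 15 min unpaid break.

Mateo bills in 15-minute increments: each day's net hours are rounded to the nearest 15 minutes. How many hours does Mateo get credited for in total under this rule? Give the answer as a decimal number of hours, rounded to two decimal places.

26.25 hours

Tue: 09:30–19:43 = 10 h 13 min → rounds to 10 h 15 min
Wed: 10:40–16:19 = 5 h 39 min − 75 min = 4 h 24 min → rounds to 4 h 30 min
Thu: 06:49–18:30 = 11 h 41 min − 15 min = 11 h 26 min → rounds to 11 h 30 min
Total credited: 26 h 15 min.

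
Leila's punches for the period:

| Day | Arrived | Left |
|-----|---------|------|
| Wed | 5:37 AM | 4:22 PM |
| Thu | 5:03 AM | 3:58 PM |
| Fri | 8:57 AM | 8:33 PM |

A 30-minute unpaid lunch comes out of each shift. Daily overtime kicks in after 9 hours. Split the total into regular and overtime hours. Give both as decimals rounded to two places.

Regular 27.00 hours, overtime 4.77 hours

Wed: 5:37 AM–4:22 PM = 10 h 45 min; less 30 min break → 10 h 15 min
Thu: 5:03 AM–3:58 PM = 10 h 55 min; less 30 min break → 10 h 25 min
Fri: 8:57 AM–8:33 PM = 11 h 36 min; less 30 min break → 11 h 6 min
Wed reg 9 h 0 min / OT 1 h 15 min; Thu reg 9 h 0 min / OT 1 h 25 min; Fri reg 9 h 0 min / OT 2 h 6 min.
Totals: regular 27 h 0 min, overtime 4 h 46 min.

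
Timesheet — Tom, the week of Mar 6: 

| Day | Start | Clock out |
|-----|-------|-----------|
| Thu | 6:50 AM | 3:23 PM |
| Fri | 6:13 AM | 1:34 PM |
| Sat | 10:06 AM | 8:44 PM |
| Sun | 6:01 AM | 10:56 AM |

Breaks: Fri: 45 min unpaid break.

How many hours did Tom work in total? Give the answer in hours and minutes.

30 h 42 min

Thu: 6:50 AM–3:23 PM = 8 h 33 min
Fri: 6:13 AM–1:34 PM = 7 h 21 min; less 45 min break → 6 h 36 min
Sat: 10:06 AM–8:44 PM = 10 h 38 min
Sun: 6:01 AM–10:56 AM = 4 h 55 min
Total: 8 h 33 min + 6 h 36 min + 10 h 38 min + 4 h 55 min = 30 h 42 min.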